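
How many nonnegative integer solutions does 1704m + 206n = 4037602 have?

gcd(1704, 206) = 2.
By Bézout, 1704×(-11) + 206×(91) = 2.
One solution: (92, 18839).
General: m = 92 + 103t, n = 18839 - 852t.
m ≥ 0 ⇒ t ≥ 0; n ≥ 0 ⇒ t ≤ 22. So t ∈ [0, 22]: 23 solutions.

23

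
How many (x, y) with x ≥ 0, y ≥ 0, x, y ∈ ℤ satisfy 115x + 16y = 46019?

gcd(115, 16):
  115 = 7·16 + 3
  16 = 5·3 + 1
  3 = 3·1
so gcd(115, 16) = 1.
Back-substitute for Bézout coefficients:
  1 = 16 - 5·3
  ... = 115·(-5) + 16·(36)
Scale by 46019: one solution is (-230095, 1656684). Reduce x mod 16: (1, 2869).
General: x = 1 + 16t, y = 2869 - 115t.
x ≥ 0 ⇒ t ≥ 0; y ≥ 0 ⇒ t ≤ 24. So t ∈ [0, 24]: 25 solutions.

25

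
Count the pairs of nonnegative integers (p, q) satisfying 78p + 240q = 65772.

21

gcd(240, 78):
  240 = 3×78 + 6
  78 = 13×6
so gcd(240, 78) = 6.
Back-substitute for Bézout coefficients:
  6 = 240 - 3×78
  ... = 78×(-3) + 240×(1)
Scale by 10962: one solution is (-32886, 10962). Reduce p mod 40: (34, 263).
General: p = 34 + 40t, q = 263 - 13t.
p ≥ 0 ⇒ t ≥ 0; q ≥ 0 ⇒ t ≤ 20. So t ∈ [0, 20]: 21 solutions.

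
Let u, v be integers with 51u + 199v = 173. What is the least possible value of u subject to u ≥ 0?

gcd(199, 51) = 1.
1 divides 173, so solutions exist.
By Bézout, 51*(-39) + 199*(10) = 1.
Scale by 173/1 = 173: (u₀, v₀) = (-6747, 1730).
General solution: u = -6747 + 199t, v = 1730 - 51t for integer t.
u ≥ 0: smallest is -6747 mod 199 = 19 (at t = 34), with v = -4.

19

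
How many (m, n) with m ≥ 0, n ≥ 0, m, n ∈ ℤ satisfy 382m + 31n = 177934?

gcd(382, 31):
  382 = 12·31 + 10
  31 = 3·10 + 1
  10 = 10·1
so gcd(382, 31) = 1.
Back-substitute for Bézout coefficients:
  1 = 31 - 3·10
  ... = 382·(-3) + 31·(37)
Scale by 177934: one solution is (-533802, 6583558). Reduce m mod 31: (18, 5518).
General: m = 18 + 31t, n = 5518 - 382t.
m ≥ 0 ⇒ t ≥ 0; n ≥ 0 ⇒ t ≤ 14. So t ∈ [0, 14]: 15 solutions.

15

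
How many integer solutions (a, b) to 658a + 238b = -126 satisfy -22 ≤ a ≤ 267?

gcd(658, 238):
  658 = 2*238 + 182
  238 = 1*182 + 56
  182 = 3*56 + 14
  56 = 4*14
so gcd(658, 238) = 14.
Back-substitute for Bézout coefficients:
  14 = 182 - 3*56
  ... = 658*(4) + 238*(-11)
Scale by -9: particular solution (-36, 99); reduce a mod 17: (15, -42).
General solution: a = 15 + 17t, b = -42 - 47t for integer t.
-22 ≤ 15 + 17t ≤ 267 gives t ∈ [-2, 14], which is 17 values.

17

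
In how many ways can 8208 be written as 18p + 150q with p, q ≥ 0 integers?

gcd(150, 18):
  150 = 8*18 + 6
  18 = 3*6
so gcd(150, 18) = 6.
Back-substitute for Bézout coefficients:
  6 = 150 - 8*18
  ... = 18*(-8) + 150*(1)
Scale by 1368: one solution is (-10944, 1368). Reduce p mod 25: (6, 54).
General: p = 6 + 25t, q = 54 - 3t.
p ≥ 0 ⇒ t ≥ 0; q ≥ 0 ⇒ t ≤ 18. So t ∈ [0, 18]: 19 solutions.

19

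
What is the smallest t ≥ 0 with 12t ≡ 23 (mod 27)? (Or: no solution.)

no solution

gcd(27, 12):
  27 = 2·12 + 3
  12 = 4·3
so gcd(27, 12) = 3.
3 does not divide 23, so the congruence has no solution.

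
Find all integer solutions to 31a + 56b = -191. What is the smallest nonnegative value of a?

39

gcd(56, 31):
  56 = 1×31 + 25
  31 = 1×25 + 6
  25 = 4×6 + 1
  6 = 6×1
so gcd(56, 31) = 1.
1 divides -191, so solutions exist.
Back-substitute for Bézout coefficients:
  1 = 25 - 4×6
  ... = 31×(-9) + 56×(5)
Scale by -191/1 = -191: (a₀, b₀) = (1719, -955).
General solution: a = 1719 + 56t, b = -955 - 31t for integer t.
a ≥ 0: smallest is 1719 mod 56 = 39 (at t = -30), with b = -25.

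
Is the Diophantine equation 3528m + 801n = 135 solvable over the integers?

yes

gcd(3528, 801) = 9  (3528 = 4×801 + 324, 801 = 2×324 + 153, 324 = 2×153 + 18, 153 = 8×18 + 9, 18 = 2×9).
9 divides 135, so integer solutions exist.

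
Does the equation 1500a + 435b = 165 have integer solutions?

yes

gcd(1500, 435) = 15  (1500 = 3·435 + 195, 435 = 2·195 + 45, 195 = 4·45 + 15, 45 = 3·15).
15 divides 165, so integer solutions exist.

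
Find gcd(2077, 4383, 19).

gcd(4383, 2077):
  4383 = 2·2077 + 229
  2077 = 9·229 + 16
  229 = 14·16 + 5
  16 = 3·5 + 1
  5 = 5·1
so gcd(4383, 2077) = 1.
gcd(1, 19) = 1.

1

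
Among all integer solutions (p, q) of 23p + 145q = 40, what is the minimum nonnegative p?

90

gcd(145, 23):
  145 = 6·23 + 7
  23 = 3·7 + 2
  7 = 3·2 + 1
  2 = 2·1
so gcd(145, 23) = 1.
1 divides 40, so solutions exist.
Back-substitute for Bézout coefficients:
  1 = 7 - 3·2
  ... = 23·(-63) + 145·(10)
Scale by 40/1 = 40: (p₀, q₀) = (-2520, 400).
General solution: p = -2520 + 145t, q = 400 - 23t for integer t.
p ≥ 0: smallest is -2520 mod 145 = 90 (at t = 18), with q = -14.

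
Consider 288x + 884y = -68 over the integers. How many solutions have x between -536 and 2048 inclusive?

gcd(884, 288) = 4  (884 = 3·288 + 20, 288 = 14·20 + 8, 20 = 2·8 + 4, 8 = 2·4).
Back-substituting, 288·(-89) + 884·(29) = 4.
Scale by -17: particular solution (1513, -493); reduce x mod 221: (187, -61).
General solution: x = 187 + 221t, y = -61 - 72t for integer t.
-536 ≤ 187 + 221t ≤ 2048 gives t ∈ [-3, 8], which is 12 values.

12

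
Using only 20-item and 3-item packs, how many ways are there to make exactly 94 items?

Need nonnegative integers with 20j + 3k = 94.
gcd(20, 3) = 1, and 20·(-1) + 3·(7) = 1.
So (j₀, k₀) = (-94, 658); general j = -94 + 3t, k = 658 - 20t.
j ≥ 0 ⇒ t ≥ 32; k ≥ 0 ⇒ t ≤ 32. That's 1 value of t.

1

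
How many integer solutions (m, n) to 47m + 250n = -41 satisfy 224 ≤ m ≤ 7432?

29

gcd(250, 47) = 1.
By Bézout, 47*(-117) + 250*(22) = 1.
Particular solution: (47, -9).
General solution: m = 47 + 250t, n = -9 - 47t for integer t.
224 ≤ 47 + 250t ≤ 7432 gives t ∈ [1, 29], which is 29 values.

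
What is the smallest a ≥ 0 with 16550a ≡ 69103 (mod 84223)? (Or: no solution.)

gcd(84223, 16550):
  84223 = 5×16550 + 1473
  16550 = 11×1473 + 347
  1473 = 4×347 + 85
  347 = 4×85 + 7
  85 = 12×7 + 1
  7 = 7×1
so gcd(84223, 16550) = 1.
1 divides 69103, so solutions exist.
Back-substitute for Bézout coefficients:
  1 = 85 - 12×7
  ... = 16550×(-11893) + 84223×(2337)
So 16550×(-11893) ≡ 1 (mod 84223); multiply by 69103: a ≡ -821841979 (mod 84223).
Smallest nonnegative: a = -821841979 mod 84223 = 6055.

6055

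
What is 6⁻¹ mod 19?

gcd(19, 6):
  19 = 3·6 + 1
  6 = 6·1
so gcd(19, 6) = 1.
Back-substitute for Bézout coefficients:
  1 = 19 - 3·6
  ... = 6·(-3) + 19·(1)
So 6·-3 ≡ 1 (mod 19), and -3 mod 19 = 16.

16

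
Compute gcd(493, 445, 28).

1

gcd(493, 445) = 1  (493 = 1×445 + 48, 445 = 9×48 + 13, 48 = 3×13 + 9, 13 = 1×9 + 4, 9 = 2×4 + 1, 4 = 4×1).
gcd(1, 28) = 1.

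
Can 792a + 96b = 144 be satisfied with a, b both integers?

gcd(792, 96) = 24  (792 = 8*96 + 24, 96 = 4*24).
24 divides 144, so integer solutions exist.

yes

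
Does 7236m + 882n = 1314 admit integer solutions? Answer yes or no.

gcd(7236, 882) = 18.
18 divides 1314, so integer solutions exist.

yes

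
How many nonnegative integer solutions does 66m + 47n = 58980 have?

19

gcd(66, 47) = 1.
By Bézout, 66×(5) + 47×(-7) = 1.
One solution: (22, 1224).
General: m = 22 + 47t, n = 1224 - 66t.
m ≥ 0 ⇒ t ≥ 0; n ≥ 0 ⇒ t ≤ 18. So t ∈ [0, 18]: 19 solutions.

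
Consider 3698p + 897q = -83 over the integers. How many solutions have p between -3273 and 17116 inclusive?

gcd(3698, 897) = 1  (3698 = 4*897 + 110, 897 = 8*110 + 17, 110 = 6*17 + 8, 17 = 2*8 + 1, 8 = 8*1).
Back-substituting, 3698*(-106) + 897*(437) = 1.
Scale by -83: particular solution (8798, -36271); reduce p mod 897: (725, -2989).
General solution: p = 725 + 897t, q = -2989 - 3698t for integer t.
-3273 ≤ 725 + 897t ≤ 17116 gives t ∈ [-4, 18], which is 23 values.

23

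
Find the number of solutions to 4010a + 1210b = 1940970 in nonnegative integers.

4

gcd(4010, 1210):
  4010 = 3·1210 + 380
  1210 = 3·380 + 70
  380 = 5·70 + 30
  70 = 2·30 + 10
  30 = 3·10
so gcd(4010, 1210) = 10.
Back-substitute for Bézout coefficients:
  10 = 70 - 2·30
  ... = 4010·(-35) + 1210·(116)
Scale by 194097: one solution is (-6793395, 22515252). Reduce a mod 121: (29, 1508).
General: a = 29 + 121t, b = 1508 - 401t.
a ≥ 0 ⇒ t ≥ 0; b ≥ 0 ⇒ t ≤ 3. So t ∈ [0, 3]: 4 solutions.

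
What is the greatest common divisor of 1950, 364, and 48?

gcd(1950, 364) = 26.
gcd(26, 48) = 2.

2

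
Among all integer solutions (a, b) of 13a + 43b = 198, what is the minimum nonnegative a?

gcd(43, 13) = 1.
1 divides 198, so solutions exist.
By Bézout, 13×(10) + 43×(-3) = 1.
Scale by 198/1 = 198: (a₀, b₀) = (1980, -594).
General solution: a = 1980 + 43t, b = -594 - 13t for integer t.
a ≥ 0: smallest is 1980 mod 43 = 2 (at t = -46), with b = 4.

2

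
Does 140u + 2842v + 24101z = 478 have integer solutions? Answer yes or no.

no

gcd(2842, 140) = 14  (2842 = 20*140 + 42, 140 = 3*42 + 14, 42 = 3*14).
gcd(14, 24101) = 7.
7 does not divide 478 (remainder 2), so no integer solutions.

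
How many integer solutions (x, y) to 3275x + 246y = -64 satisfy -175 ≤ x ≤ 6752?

gcd(3275, 246) = 1.
By Bézout, 3275*(-115) + 246*(1531) = 1.
Particular solution: (226, -3009).
General solution: x = 226 + 246t, y = -3009 - 3275t for integer t.
-175 ≤ 226 + 246t ≤ 6752 gives t ∈ [-1, 26], which is 28 values.

28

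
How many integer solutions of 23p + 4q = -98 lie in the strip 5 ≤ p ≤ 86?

21

gcd(23, 4) = 1.
By Bézout, 23×(-1) + 4×(6) = 1.
Particular solution: (2, -36).
General solution: p = 2 + 4t, q = -36 - 23t for integer t.
5 ≤ 2 + 4t ≤ 86 gives t ∈ [1, 21], which is 21 values.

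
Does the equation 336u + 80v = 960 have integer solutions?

yes

gcd(336, 80) = 16  (336 = 4·80 + 16, 80 = 5·16).
16 divides 960, so integer solutions exist.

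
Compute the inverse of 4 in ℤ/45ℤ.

gcd(45, 4) = 1  (45 = 11·4 + 1, 4 = 4·1).
Back-substituting, 4·(-11) + 45·(1) = 1.
So 4·-11 ≡ 1 (mod 45), and -11 mod 45 = 34.

34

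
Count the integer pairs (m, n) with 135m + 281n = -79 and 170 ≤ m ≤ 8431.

29

gcd(281, 135) = 1  (281 = 2*135 + 11, 135 = 12*11 + 3, 11 = 3*3 + 2, 3 = 1*2 + 1, 2 = 2*1).
Back-substituting, 135*(102) + 281*(-49) = 1.
Scale by -79: particular solution (-8058, 3871); reduce m mod 281: (91, -44).
General solution: m = 91 + 281t, n = -44 - 135t for integer t.
170 ≤ 91 + 281t ≤ 8431 gives t ∈ [1, 29], which is 29 values.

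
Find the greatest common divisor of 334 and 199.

gcd(334, 199):
  334 = 1×199 + 135
  199 = 1×135 + 64
  135 = 2×64 + 7
  64 = 9×7 + 1
  7 = 7×1
so gcd(334, 199) = 1.

1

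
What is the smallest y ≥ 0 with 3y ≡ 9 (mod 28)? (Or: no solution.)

3

gcd(28, 3):
  28 = 9*3 + 1
  3 = 3*1
so gcd(28, 3) = 1.
1 divides 9, so solutions exist.
Back-substitute for Bézout coefficients:
  1 = 28 - 9*3
  ... = 3*(-9) + 28*(1)
So 3*(-9) ≡ 1 (mod 28); multiply by 9: y ≡ -81 (mod 28).
Smallest nonnegative: y = -81 mod 28 = 3.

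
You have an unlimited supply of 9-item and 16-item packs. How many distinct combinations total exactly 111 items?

Need nonnegative integers with 9j + 16k = 111.
gcd(9, 16) = 1, and 9·(-7) + 16·(4) = 1.
So (j₀, k₀) = (-777, 444); general j = -777 + 16t, k = 444 - 9t.
j ≥ 0 ⇒ t ≥ 49; k ≥ 0 ⇒ t ≤ 49. That's 1 value of t.

1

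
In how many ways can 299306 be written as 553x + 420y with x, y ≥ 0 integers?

gcd(553, 420) = 7  (553 = 1*420 + 133, 420 = 3*133 + 21, 133 = 6*21 + 7, 21 = 3*7).
Back-substituting, 553*(19) + 420*(-25) = 7.
Scale by 42758: one solution is (812402, -1068950). Reduce x mod 60: (2, 710).
General: x = 2 + 60t, y = 710 - 79t.
x ≥ 0 ⇒ t ≥ 0; y ≥ 0 ⇒ t ≤ 8. So t ∈ [0, 8]: 9 solutions.

9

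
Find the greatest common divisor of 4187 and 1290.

gcd(4187, 1290):
  4187 = 3·1290 + 317
  1290 = 4·317 + 22
  317 = 14·22 + 9
  22 = 2·9 + 4
  9 = 2·4 + 1
  4 = 4·1
so gcd(4187, 1290) = 1.

1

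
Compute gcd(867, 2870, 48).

1

gcd(2870, 867) = 1.
gcd(1, 48) = 1.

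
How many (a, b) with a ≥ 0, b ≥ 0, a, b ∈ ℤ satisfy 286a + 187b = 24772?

gcd(286, 187):
  286 = 1×187 + 99
  187 = 1×99 + 88
  99 = 1×88 + 11
  88 = 8×11
so gcd(286, 187) = 11.
Back-substitute for Bézout coefficients:
  11 = 99 - 1×88
  ... = 286×(2) + 187×(-3)
Scale by 2252: one solution is (4504, -6756). Reduce a mod 17: (16, 108).
General: a = 16 + 17t, b = 108 - 26t.
a ≥ 0 ⇒ t ≥ 0; b ≥ 0 ⇒ t ≤ 4. So t ∈ [0, 4]: 5 solutions.

5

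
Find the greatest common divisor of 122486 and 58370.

gcd(122486, 58370) = 26  (122486 = 2×58370 + 5746, 58370 = 10×5746 + 910, 5746 = 6×910 + 286, 910 = 3×286 + 52, 286 = 5×52 + 26, 52 = 2×26).

26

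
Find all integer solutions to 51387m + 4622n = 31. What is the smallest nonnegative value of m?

gcd(51387, 4622) = 1.
1 divides 31, so solutions exist.
By Bézout, 51387·(441) + 4622·(-4903) = 1.
Scale by 31/1 = 31: (m₀, n₀) = (13671, -151993).
General solution: m = 13671 + 4622t, n = -151993 - 51387t for integer t.
m ≥ 0: smallest is 13671 mod 4622 = 4427 (at t = -2), with n = -49219.

4427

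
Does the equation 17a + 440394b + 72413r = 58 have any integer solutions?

gcd(440394, 17) = 1  (440394 = 25905×17 + 9, 17 = 1×9 + 8, 9 = 1×8 + 1, 8 = 8×1).
gcd(1, 72413) = 1.
1 divides 58, so integer solutions exist.

yes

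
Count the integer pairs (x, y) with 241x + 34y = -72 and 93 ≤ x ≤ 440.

gcd(241, 34):
  241 = 7×34 + 3
  34 = 11×3 + 1
  3 = 3×1
so gcd(241, 34) = 1.
Back-substitute for Bézout coefficients:
  1 = 34 - 11×3
  ... = 241×(-11) + 34×(78)
Scale by -72: particular solution (792, -5616); reduce x mod 34: (10, -73).
General solution: x = 10 + 34t, y = -73 - 241t for integer t.
93 ≤ 10 + 34t ≤ 440 gives t ∈ [3, 12], which is 10 values.

10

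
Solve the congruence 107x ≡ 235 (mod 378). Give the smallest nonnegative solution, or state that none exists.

gcd(378, 107) = 1.
1 divides 235, so solutions exist.
By Bézout, 107*(53) + 378*(-15) = 1.
So 107*(53) ≡ 1 (mod 378); multiply by 235: x ≡ 12455 (mod 378).
Smallest nonnegative: x = 12455 mod 378 = 359.

359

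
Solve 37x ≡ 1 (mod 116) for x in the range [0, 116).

gcd(116, 37):
  116 = 3×37 + 5
  37 = 7×5 + 2
  5 = 2×2 + 1
  2 = 2×1
so gcd(116, 37) = 1.
Back-substitute for Bézout coefficients:
  1 = 5 - 2×2
  ... = 37×(-47) + 116×(15)
So 37×-47 ≡ 1 (mod 116), and -47 mod 116 = 69.

69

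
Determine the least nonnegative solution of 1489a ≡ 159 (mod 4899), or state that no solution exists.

3435

gcd(4899, 1489) = 1.
1 divides 159, so solutions exist.
By Bézout, 1489×(-533) + 4899×(162) = 1.
So 1489×(-533) ≡ 1 (mod 4899); multiply by 159: a ≡ -84747 (mod 4899).
Smallest nonnegative: a = -84747 mod 4899 = 3435.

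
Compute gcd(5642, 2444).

gcd(5642, 2444) = 26  (5642 = 2×2444 + 754, 2444 = 3×754 + 182, 754 = 4×182 + 26, 182 = 7×26).

26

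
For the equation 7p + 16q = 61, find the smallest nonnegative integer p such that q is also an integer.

gcd(16, 7) = 1  (16 = 2·7 + 2, 7 = 3·2 + 1, 2 = 2·1).
1 divides 61, so solutions exist.
Back-substituting, 7·(7) + 16·(-3) = 1.
Scale by 61/1 = 61: (p₀, q₀) = (427, -183).
General solution: p = 427 + 16t, q = -183 - 7t for integer t.
p ≥ 0: smallest is 427 mod 16 = 11 (at t = -26), with q = -1.

11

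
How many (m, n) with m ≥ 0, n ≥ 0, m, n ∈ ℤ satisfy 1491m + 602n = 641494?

5

gcd(1491, 602) = 7  (1491 = 2×602 + 287, 602 = 2×287 + 28, 287 = 10×28 + 7, 28 = 4×7).
Back-substituting, 1491×(21) + 602×(-52) = 7.
Scale by 91642: one solution is (1924482, -4765384). Reduce m mod 86: (60, 917).
General: m = 60 + 86t, n = 917 - 213t.
m ≥ 0 ⇒ t ≥ 0; n ≥ 0 ⇒ t ≤ 4. So t ∈ [0, 4]: 5 solutions.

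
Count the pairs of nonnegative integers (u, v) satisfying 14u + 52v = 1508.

gcd(52, 14):
  52 = 3×14 + 10
  14 = 1×10 + 4
  10 = 2×4 + 2
  4 = 2×2
so gcd(52, 14) = 2.
Back-substitute for Bézout coefficients:
  2 = 10 - 2×4
  ... = 14×(-11) + 52×(3)
Scale by 754: one solution is (-8294, 2262). Reduce u mod 26: (0, 29).
General: u = 0 + 26t, v = 29 - 7t.
u ≥ 0 ⇒ t ≥ 0; v ≥ 0 ⇒ t ≤ 4. So t ∈ [0, 4]: 5 solutions.

5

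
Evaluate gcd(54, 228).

6

gcd(228, 54) = 6  (228 = 4×54 + 12, 54 = 4×12 + 6, 12 = 2×6).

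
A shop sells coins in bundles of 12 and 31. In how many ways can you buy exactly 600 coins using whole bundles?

2

Need nonnegative integers with 12j + 31k = 600.
gcd(12, 31) = 1, and 12·(13) + 31·(-5) = 1.
So (j₀, k₀) = (7800, -3000); general j = 7800 + 31t, k = -3000 - 12t.
j ≥ 0 ⇒ t ≥ -251; k ≥ 0 ⇒ t ≤ -250. That's 2 values of t.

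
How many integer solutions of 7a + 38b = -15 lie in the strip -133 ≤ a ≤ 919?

28

gcd(38, 7):
  38 = 5·7 + 3
  7 = 2·3 + 1
  3 = 3·1
so gcd(38, 7) = 1.
Back-substitute for Bézout coefficients:
  1 = 7 - 2·3
  ... = 7·(11) + 38·(-2)
Scale by -15: particular solution (-165, 30); reduce a mod 38: (25, -5).
General solution: a = 25 + 38t, b = -5 - 7t for integer t.
-133 ≤ 25 + 38t ≤ 919 gives t ∈ [-4, 23], which is 28 values.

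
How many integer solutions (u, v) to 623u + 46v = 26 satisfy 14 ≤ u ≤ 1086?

23

gcd(623, 46) = 1.
By Bézout, 623*(-11) + 46*(149) = 1.
Particular solution: (36, -487).
General solution: u = 36 + 46t, v = -487 - 623t for integer t.
14 ≤ 36 + 46t ≤ 1086 gives t ∈ [0, 22], which is 23 values.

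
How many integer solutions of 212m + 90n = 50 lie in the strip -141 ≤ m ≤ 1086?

gcd(212, 90) = 2.
By Bézout, 212·(-14) + 90·(33) = 2.
Particular solution: (10, -23).
General solution: m = 10 + 45t, n = -23 - 106t for integer t.
-141 ≤ 10 + 45t ≤ 1086 gives t ∈ [-3, 23], which is 27 values.

27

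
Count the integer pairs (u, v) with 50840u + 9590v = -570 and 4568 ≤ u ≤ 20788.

17

gcd(50840, 9590):
  50840 = 5*9590 + 2890
  9590 = 3*2890 + 920
  2890 = 3*920 + 130
  920 = 7*130 + 10
  130 = 13*10
so gcd(50840, 9590) = 10.
Back-substitute for Bézout coefficients:
  10 = 920 - 7*130
  ... = 50840*(-73) + 9590*(387)
Scale by -57: particular solution (4161, -22059); reduce u mod 959: (325, -1723).
General solution: u = 325 + 959t, v = -1723 - 5084t for integer t.
4568 ≤ 325 + 959t ≤ 20788 gives t ∈ [5, 21], which is 17 values.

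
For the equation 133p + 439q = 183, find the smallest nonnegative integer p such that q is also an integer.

gcd(439, 133) = 1.
1 divides 183, so solutions exist.
By Bézout, 133·(-33) + 439·(10) = 1.
Scale by 183/1 = 183: (p₀, q₀) = (-6039, 1830).
General solution: p = -6039 + 439t, q = 1830 - 133t for integer t.
p ≥ 0: smallest is -6039 mod 439 = 107 (at t = 14), with q = -32.

107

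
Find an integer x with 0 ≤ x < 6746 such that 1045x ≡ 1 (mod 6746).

gcd(6746, 1045):
  6746 = 6×1045 + 476
  1045 = 2×476 + 93
  476 = 5×93 + 11
  93 = 8×11 + 5
  11 = 2×5 + 1
  5 = 5×1
so gcd(6746, 1045) = 1.
Back-substitute for Bézout coefficients:
  1 = 11 - 2×5
  ... = 1045×(-1233) + 6746×(191)
So 1045×-1233 ≡ 1 (mod 6746), and -1233 mod 6746 = 5513.

5513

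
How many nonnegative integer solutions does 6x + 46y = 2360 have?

17

gcd(46, 6) = 2.
By Bézout, 6×(8) + 46×(-1) = 2.
One solution: (10, 50).
General: x = 10 + 23t, y = 50 - 3t.
x ≥ 0 ⇒ t ≥ 0; y ≥ 0 ⇒ t ≤ 16. So t ∈ [0, 16]: 17 solutions.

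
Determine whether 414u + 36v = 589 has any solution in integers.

gcd(414, 36) = 18  (414 = 11·36 + 18, 36 = 2·18).
18 does not divide 589 (remainder 13), so no integer solutions.

no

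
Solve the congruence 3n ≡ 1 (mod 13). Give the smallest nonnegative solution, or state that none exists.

gcd(13, 3) = 1.
1 divides 1, so solutions exist.
By Bézout, 3·(-4) + 13·(1) = 1.
So 3·(-4) ≡ 1 (mod 13); multiply by 1: n ≡ -4 (mod 13).
Smallest nonnegative: n = -4 mod 13 = 9.

9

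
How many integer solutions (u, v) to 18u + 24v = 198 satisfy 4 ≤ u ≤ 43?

gcd(24, 18):
  24 = 1×18 + 6
  18 = 3×6
so gcd(24, 18) = 6.
Back-substitute for Bézout coefficients:
  6 = 24 - 1×18
  ... = 18×(-1) + 24×(1)
Scale by 33: particular solution (-33, 33); reduce u mod 4: (3, 6).
General solution: u = 3 + 4t, v = 6 - 3t for integer t.
4 ≤ 3 + 4t ≤ 43 gives t ∈ [1, 10], which is 10 values.

10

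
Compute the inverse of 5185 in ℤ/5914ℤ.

5265

gcd(5914, 5185) = 1.
By Bézout, 5185×(-649) + 5914×(569) = 1.
So 5185×-649 ≡ 1 (mod 5914), and -649 mod 5914 = 5265.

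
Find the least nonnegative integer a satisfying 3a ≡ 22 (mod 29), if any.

gcd(29, 3) = 1.
1 divides 22, so solutions exist.
By Bézout, 3×(10) + 29×(-1) = 1.
So 3×(10) ≡ 1 (mod 29); multiply by 22: a ≡ 220 (mod 29).
Smallest nonnegative: a = 220 mod 29 = 17.

17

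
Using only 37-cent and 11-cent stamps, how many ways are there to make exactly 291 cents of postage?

1

Need nonnegative integers with 37j + 11k = 291.
gcd(37, 11) = 1, and 37·(3) + 11·(-10) = 1.
So (j₀, k₀) = (873, -2910); general j = 873 + 11t, k = -2910 - 37t.
j ≥ 0 ⇒ t ≥ -79; k ≥ 0 ⇒ t ≤ -79. That's 1 value of t.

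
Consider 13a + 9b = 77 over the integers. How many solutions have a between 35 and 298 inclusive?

gcd(13, 9) = 1  (13 = 1·9 + 4, 9 = 2·4 + 1, 4 = 4·1).
Back-substituting, 13·(-2) + 9·(3) = 1.
Scale by 77: particular solution (-154, 231); reduce a mod 9: (8, -3).
General solution: a = 8 + 9t, b = -3 - 13t for integer t.
35 ≤ 8 + 9t ≤ 298 gives t ∈ [3, 32], which is 30 values.

30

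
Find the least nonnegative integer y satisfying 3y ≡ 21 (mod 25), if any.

7

gcd(25, 3) = 1.
1 divides 21, so solutions exist.
By Bézout, 3·(-8) + 25·(1) = 1.
So 3·(-8) ≡ 1 (mod 25); multiply by 21: y ≡ -168 (mod 25).
Smallest nonnegative: y = -168 mod 25 = 7.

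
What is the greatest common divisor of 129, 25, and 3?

1

gcd(129, 25):
  129 = 5·25 + 4
  25 = 6·4 + 1
  4 = 4·1
so gcd(129, 25) = 1.
gcd(1, 3) = 1.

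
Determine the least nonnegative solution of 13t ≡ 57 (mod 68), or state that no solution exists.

gcd(68, 13) = 1  (68 = 5×13 + 3, 13 = 4×3 + 1, 3 = 3×1).
1 divides 57, so solutions exist.
Back-substituting, 13×(21) + 68×(-4) = 1.
So 13×(21) ≡ 1 (mod 68); multiply by 57: t ≡ 1197 (mod 68).
Smallest nonnegative: t = 1197 mod 68 = 41.

41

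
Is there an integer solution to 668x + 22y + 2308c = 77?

gcd(668, 22) = 2  (668 = 30·22 + 8, 22 = 2·8 + 6, 8 = 1·6 + 2, 6 = 3·2).
gcd(2, 2308) = 2.
2 does not divide 77 (remainder 1), so no integer solutions.

no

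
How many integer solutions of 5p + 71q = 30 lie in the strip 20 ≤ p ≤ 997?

gcd(71, 5) = 1  (71 = 14·5 + 1, 5 = 5·1).
Back-substituting, 5·(-14) + 71·(1) = 1.
Scale by 30: particular solution (-420, 30); reduce p mod 71: (6, 0).
General solution: p = 6 + 71t, q = 0 - 5t for integer t.
20 ≤ 6 + 71t ≤ 997 gives t ∈ [1, 13], which is 13 values.

13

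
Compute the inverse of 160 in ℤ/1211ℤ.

gcd(1211, 160) = 1  (1211 = 7*160 + 91, 160 = 1*91 + 69, 91 = 1*69 + 22, 69 = 3*22 + 3, 22 = 7*3 + 1, 3 = 3*1).
Back-substituting, 160*(-386) + 1211*(51) = 1.
So 160*-386 ≡ 1 (mod 1211), and -386 mod 1211 = 825.

825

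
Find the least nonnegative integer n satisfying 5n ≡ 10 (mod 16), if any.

gcd(16, 5):
  16 = 3·5 + 1
  5 = 5·1
so gcd(16, 5) = 1.
1 divides 10, so solutions exist.
Back-substitute for Bézout coefficients:
  1 = 16 - 3·5
  ... = 5·(-3) + 16·(1)
So 5·(-3) ≡ 1 (mod 16); multiply by 10: n ≡ -30 (mod 16).
Smallest nonnegative: n = -30 mod 16 = 2.

2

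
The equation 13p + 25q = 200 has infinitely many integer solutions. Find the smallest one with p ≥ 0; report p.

0

gcd(25, 13) = 1  (25 = 1*13 + 12, 13 = 1*12 + 1, 12 = 12*1).
1 divides 200, so solutions exist.
Back-substituting, 13*(2) + 25*(-1) = 1.
Scale by 200/1 = 200: (p₀, q₀) = (400, -200).
General solution: p = 400 + 25t, q = -200 - 13t for integer t.
p ≥ 0: smallest is 400 mod 25 = 0 (at t = -16), with q = 8.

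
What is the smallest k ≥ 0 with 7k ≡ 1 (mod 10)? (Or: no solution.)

gcd(10, 7):
  10 = 1×7 + 3
  7 = 2×3 + 1
  3 = 3×1
so gcd(10, 7) = 1.
1 divides 1, so solutions exist.
Back-substitute for Bézout coefficients:
  1 = 7 - 2×3
  ... = 7×(3) + 10×(-2)
So 7×(3) ≡ 1 (mod 10); multiply by 1: k ≡ 3 (mod 10).
Smallest nonnegative: k = 3 mod 10 = 3.

3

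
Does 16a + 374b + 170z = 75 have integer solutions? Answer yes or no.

no

gcd(374, 16) = 2  (374 = 23·16 + 6, 16 = 2·6 + 4, 6 = 1·4 + 2, 4 = 2·2).
gcd(2, 170) = 2.
2 does not divide 75 (remainder 1), so no integer solutions.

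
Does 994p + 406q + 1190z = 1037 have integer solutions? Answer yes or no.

gcd(994, 406) = 14  (994 = 2×406 + 182, 406 = 2×182 + 42, 182 = 4×42 + 14, 42 = 3×14).
gcd(14, 1190) = 14.
14 does not divide 1037 (remainder 1), so no integer solutions.

no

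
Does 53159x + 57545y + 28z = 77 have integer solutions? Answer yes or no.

yes

gcd(57545, 53159) = 17  (57545 = 1·53159 + 4386, 53159 = 12·4386 + 527, 4386 = 8·527 + 170, 527 = 3·170 + 17, 170 = 10·17).
gcd(17, 28) = 1.
1 divides 77, so integer solutions exist.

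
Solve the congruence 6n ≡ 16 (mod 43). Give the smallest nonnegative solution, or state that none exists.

17

gcd(43, 6):
  43 = 7·6 + 1
  6 = 6·1
so gcd(43, 6) = 1.
1 divides 16, so solutions exist.
Back-substitute for Bézout coefficients:
  1 = 43 - 7·6
  ... = 6·(-7) + 43·(1)
So 6·(-7) ≡ 1 (mod 43); multiply by 16: n ≡ -112 (mod 43).
Smallest nonnegative: n = -112 mod 43 = 17.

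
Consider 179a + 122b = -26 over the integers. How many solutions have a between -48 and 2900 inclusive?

24

gcd(179, 122):
  179 = 1·122 + 57
  122 = 2·57 + 8
  57 = 7·8 + 1
  8 = 8·1
so gcd(179, 122) = 1.
Back-substitute for Bézout coefficients:
  1 = 57 - 7·8
  ... = 179·(15) + 122·(-22)
Scale by -26: particular solution (-390, 572); reduce a mod 122: (98, -144).
General solution: a = 98 + 122t, b = -144 - 179t for integer t.
-48 ≤ 98 + 122t ≤ 2900 gives t ∈ [-1, 22], which is 24 values.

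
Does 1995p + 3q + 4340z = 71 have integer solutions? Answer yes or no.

gcd(1995, 3) = 3  (1995 = 665×3).
gcd(3, 4340) = 1.
1 divides 71, so integer solutions exist.

yes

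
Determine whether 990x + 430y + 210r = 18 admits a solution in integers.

gcd(990, 430) = 10.
gcd(10, 210) = 10.
10 does not divide 18 (remainder 8), so no integer solutions.

no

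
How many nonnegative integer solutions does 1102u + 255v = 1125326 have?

gcd(1102, 255) = 1.
By Bézout, 1102·(28) + 255·(-121) = 1.
One solution: (53, 4184).
General: u = 53 + 255t, v = 4184 - 1102t.
u ≥ 0 ⇒ t ≥ 0; v ≥ 0 ⇒ t ≤ 3. So t ∈ [0, 3]: 4 solutions.

4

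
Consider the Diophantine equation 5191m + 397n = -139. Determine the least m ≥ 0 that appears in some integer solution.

88

gcd(5191, 397):
  5191 = 13×397 + 30
  397 = 13×30 + 7
  30 = 4×7 + 2
  7 = 3×2 + 1
  2 = 2×1
so gcd(5191, 397) = 1.
1 divides -139, so solutions exist.
Back-substitute for Bézout coefficients:
  1 = 7 - 3×2
  ... = 5191×(-172) + 397×(2249)
Scale by -139/1 = -139: (m₀, n₀) = (23908, -312611).
General solution: m = 23908 + 397t, n = -312611 - 5191t for integer t.
m ≥ 0: smallest is 23908 mod 397 = 88 (at t = -60), with n = -1151.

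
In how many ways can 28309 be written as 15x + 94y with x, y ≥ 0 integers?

gcd(94, 15) = 1.
By Bézout, 15×(-25) + 94×(4) = 1.
One solution: (1, 301).
General: x = 1 + 94t, y = 301 - 15t.
x ≥ 0 ⇒ t ≥ 0; y ≥ 0 ⇒ t ≤ 20. So t ∈ [0, 20]: 21 solutions.

21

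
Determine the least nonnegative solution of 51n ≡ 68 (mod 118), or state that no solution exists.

80

gcd(118, 51):
  118 = 2×51 + 16
  51 = 3×16 + 3
  16 = 5×3 + 1
  3 = 3×1
so gcd(118, 51) = 1.
1 divides 68, so solutions exist.
Back-substitute for Bézout coefficients:
  1 = 16 - 5×3
  ... = 51×(-37) + 118×(16)
So 51×(-37) ≡ 1 (mod 118); multiply by 68: n ≡ -2516 (mod 118).
Smallest nonnegative: n = -2516 mod 118 = 80.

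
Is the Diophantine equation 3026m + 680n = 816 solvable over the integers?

yes

gcd(3026, 680):
  3026 = 4*680 + 306
  680 = 2*306 + 68
  306 = 4*68 + 34
  68 = 2*34
so gcd(3026, 680) = 34.
34 divides 816, so integer solutions exist.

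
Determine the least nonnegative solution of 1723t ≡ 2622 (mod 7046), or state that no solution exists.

gcd(7046, 1723) = 1  (7046 = 4*1723 + 154, 1723 = 11*154 + 29, 154 = 5*29 + 9, 29 = 3*9 + 2, 9 = 4*2 + 1, 2 = 2*1).
1 divides 2622, so solutions exist.
Back-substituting, 1723*(-3157) + 7046*(772) = 1.
So 1723*(-3157) ≡ 1 (mod 7046); multiply by 2622: t ≡ -8277654 (mod 7046).
Smallest nonnegative: t = -8277654 mod 7046 = 1396.

1396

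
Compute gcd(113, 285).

gcd(285, 113):
  285 = 2*113 + 59
  113 = 1*59 + 54
  59 = 1*54 + 5
  54 = 10*5 + 4
  5 = 1*4 + 1
  4 = 4*1
so gcd(285, 113) = 1.

1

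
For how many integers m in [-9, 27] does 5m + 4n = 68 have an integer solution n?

9

gcd(5, 4):
  5 = 1×4 + 1
  4 = 4×1
so gcd(5, 4) = 1.
Back-substitute for Bézout coefficients:
  1 = 5 - 1×4
  ... = 5×(1) + 4×(-1)
Scale by 68: particular solution (68, -68); reduce m mod 4: (0, 17).
General solution: m = 0 + 4t, n = 17 - 5t for integer t.
-9 ≤ 0 + 4t ≤ 27 gives t ∈ [-2, 6], which is 9 values.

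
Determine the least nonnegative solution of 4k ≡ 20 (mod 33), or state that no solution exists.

gcd(33, 4):
  33 = 8*4 + 1
  4 = 4*1
so gcd(33, 4) = 1.
1 divides 20, so solutions exist.
Back-substitute for Bézout coefficients:
  1 = 33 - 8*4
  ... = 4*(-8) + 33*(1)
So 4*(-8) ≡ 1 (mod 33); multiply by 20: k ≡ -160 (mod 33).
Smallest nonnegative: k = -160 mod 33 = 5.

5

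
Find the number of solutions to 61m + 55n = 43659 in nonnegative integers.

13

gcd(61, 55):
  61 = 1·55 + 6
  55 = 9·6 + 1
  6 = 6·1
so gcd(61, 55) = 1.
Back-substitute for Bézout coefficients:
  1 = 55 - 9·6
  ... = 61·(-9) + 55·(10)
Scale by 43659: one solution is (-392931, 436590). Reduce m mod 55: (44, 745).
General: m = 44 + 55t, n = 745 - 61t.
m ≥ 0 ⇒ t ≥ 0; n ≥ 0 ⇒ t ≤ 12. So t ∈ [0, 12]: 13 solutions.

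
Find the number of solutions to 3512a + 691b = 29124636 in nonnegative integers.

gcd(3512, 691):
  3512 = 5×691 + 57
  691 = 12×57 + 7
  57 = 8×7 + 1
  7 = 7×1
so gcd(3512, 691) = 1.
Back-substitute for Bézout coefficients:
  1 = 57 - 8×7
  ... = 3512×(97) + 691×(-493)
Scale by 29124636: one solution is (2825089692, -14358445548). Reduce a mod 691: (455, 39836).
General: a = 455 + 691t, b = 39836 - 3512t.
a ≥ 0 ⇒ t ≥ 0; b ≥ 0 ⇒ t ≤ 11. So t ∈ [0, 11]: 12 solutions.

12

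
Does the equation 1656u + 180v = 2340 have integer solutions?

gcd(1656, 180) = 36.
36 divides 2340, so integer solutions exist.

yes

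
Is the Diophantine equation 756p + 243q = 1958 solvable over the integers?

gcd(756, 243) = 27  (756 = 3×243 + 27, 243 = 9×27).
27 does not divide 1958 (remainder 14), so no integer solutions.

no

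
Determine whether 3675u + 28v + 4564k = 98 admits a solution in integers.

gcd(3675, 28) = 7  (3675 = 131*28 + 7, 28 = 4*7).
gcd(7, 4564) = 7.
7 divides 98, so integer solutions exist.

yes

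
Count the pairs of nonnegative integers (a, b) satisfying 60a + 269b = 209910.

13

gcd(269, 60):
  269 = 4*60 + 29
  60 = 2*29 + 2
  29 = 14*2 + 1
  2 = 2*1
so gcd(269, 60) = 1.
Back-substitute for Bézout coefficients:
  1 = 29 - 14*2
  ... = 60*(-130) + 269*(29)
Scale by 209910: one solution is (-27288300, 6087390). Reduce a mod 269: (136, 750).
General: a = 136 + 269t, b = 750 - 60t.
a ≥ 0 ⇒ t ≥ 0; b ≥ 0 ⇒ t ≤ 12. So t ∈ [0, 12]: 13 solutions.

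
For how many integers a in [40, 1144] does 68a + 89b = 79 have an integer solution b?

gcd(89, 68) = 1  (89 = 1·68 + 21, 68 = 3·21 + 5, 21 = 4·5 + 1, 5 = 5·1).
Back-substituting, 68·(-17) + 89·(13) = 1.
Scale by 79: particular solution (-1343, 1027); reduce a mod 89: (81, -61).
General solution: a = 81 + 89t, b = -61 - 68t for integer t.
40 ≤ 81 + 89t ≤ 1144 gives t ∈ [0, 11], which is 12 values.

12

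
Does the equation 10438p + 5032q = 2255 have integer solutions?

gcd(10438, 5032) = 34.
34 does not divide 2255 (remainder 11), so no integer solutions.

no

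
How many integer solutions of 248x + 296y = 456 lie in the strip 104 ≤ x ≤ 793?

gcd(296, 248):
  296 = 1×248 + 48
  248 = 5×48 + 8
  48 = 6×8
so gcd(296, 248) = 8.
Back-substitute for Bézout coefficients:
  8 = 248 - 5×48
  ... = 248×(6) + 296×(-5)
Scale by 57: particular solution (342, -285); reduce x mod 37: (9, -6).
General solution: x = 9 + 37t, y = -6 - 31t for integer t.
104 ≤ 9 + 37t ≤ 793 gives t ∈ [3, 21], which is 19 values.

19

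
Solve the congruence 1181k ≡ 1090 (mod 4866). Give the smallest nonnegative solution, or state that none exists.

gcd(4866, 1181):
  4866 = 4×1181 + 142
  1181 = 8×142 + 45
  142 = 3×45 + 7
  45 = 6×7 + 3
  7 = 2×3 + 1
  3 = 3×1
so gcd(4866, 1181) = 1.
1 divides 1090, so solutions exist.
Back-substitute for Bézout coefficients:
  1 = 7 - 2×3
  ... = 1181×(-1405) + 4866×(341)
So 1181×(-1405) ≡ 1 (mod 4866); multiply by 1090: k ≡ -1531450 (mod 4866).
Smallest nonnegative: k = -1531450 mod 4866 = 1340.

1340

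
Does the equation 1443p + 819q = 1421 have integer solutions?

gcd(1443, 819) = 39.
39 does not divide 1421 (remainder 17), so no integer solutions.

no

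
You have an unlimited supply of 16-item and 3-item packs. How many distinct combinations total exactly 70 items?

Need nonnegative integers with 16j + 3k = 70.
gcd(16, 3) = 1, and 16·(1) + 3·(-5) = 1.
So (j₀, k₀) = (70, -350); general j = 70 + 3t, k = -350 - 16t.
j ≥ 0 ⇒ t ≥ -23; k ≥ 0 ⇒ t ≤ -22. That's 2 values of t.

2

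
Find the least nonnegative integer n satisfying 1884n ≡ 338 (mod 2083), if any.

1537

gcd(2083, 1884):
  2083 = 1*1884 + 199
  1884 = 9*199 + 93
  199 = 2*93 + 13
  93 = 7*13 + 2
  13 = 6*2 + 1
  2 = 2*1
so gcd(2083, 1884) = 1.
1 divides 338, so solutions exist.
Back-substitute for Bézout coefficients:
  1 = 13 - 6*2
  ... = 1884*(-963) + 2083*(871)
So 1884*(-963) ≡ 1 (mod 2083); multiply by 338: n ≡ -325494 (mod 2083).
Smallest nonnegative: n = -325494 mod 2083 = 1537.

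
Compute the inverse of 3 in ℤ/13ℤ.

gcd(13, 3) = 1.
By Bézout, 3·(-4) + 13·(1) = 1.
So 3·-4 ≡ 1 (mod 13), and -4 mod 13 = 9.

9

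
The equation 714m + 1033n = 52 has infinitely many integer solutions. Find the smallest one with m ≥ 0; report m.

437

gcd(1033, 714) = 1  (1033 = 1*714 + 319, 714 = 2*319 + 76, 319 = 4*76 + 15, 76 = 5*15 + 1, 15 = 15*1).
1 divides 52, so solutions exist.
Back-substituting, 714*(68) + 1033*(-47) = 1.
Scale by 52/1 = 52: (m₀, n₀) = (3536, -2444).
General solution: m = 3536 + 1033t, n = -2444 - 714t for integer t.
m ≥ 0: smallest is 3536 mod 1033 = 437 (at t = -3), with n = -302.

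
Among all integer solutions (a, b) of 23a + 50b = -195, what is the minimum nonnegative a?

35

gcd(50, 23) = 1.
1 divides -195, so solutions exist.
By Bézout, 23×(-13) + 50×(6) = 1.
Scale by -195/1 = -195: (a₀, b₀) = (2535, -1170).
General solution: a = 2535 + 50t, b = -1170 - 23t for integer t.
a ≥ 0: smallest is 2535 mod 50 = 35 (at t = -50), with b = -20.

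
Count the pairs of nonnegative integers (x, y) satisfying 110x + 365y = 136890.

gcd(365, 110):
  365 = 3×110 + 35
  110 = 3×35 + 5
  35 = 7×5
so gcd(365, 110) = 5.
Back-substitute for Bézout coefficients:
  5 = 110 - 3×35
  ... = 110×(10) + 365×(-3)
Scale by 27378: one solution is (273780, -82134). Reduce x mod 73: (30, 366).
General: x = 30 + 73t, y = 366 - 22t.
x ≥ 0 ⇒ t ≥ 0; y ≥ 0 ⇒ t ≤ 16. So t ∈ [0, 16]: 17 solutions.

17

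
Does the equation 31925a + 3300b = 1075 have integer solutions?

yes

gcd(31925, 3300) = 25  (31925 = 9*3300 + 2225, 3300 = 1*2225 + 1075, 2225 = 2*1075 + 75, 1075 = 14*75 + 25, 75 = 3*25).
25 divides 1075, so integer solutions exist.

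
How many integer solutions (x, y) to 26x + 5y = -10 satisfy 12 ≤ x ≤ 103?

18

gcd(26, 5) = 1.
By Bézout, 26·(1) + 5·(-5) = 1.
Particular solution: (0, -2).
General solution: x = 0 + 5t, y = -2 - 26t for integer t.
12 ≤ 0 + 5t ≤ 103 gives t ∈ [3, 20], which is 18 values.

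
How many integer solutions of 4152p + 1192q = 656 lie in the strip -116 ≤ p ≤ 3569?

gcd(4152, 1192) = 8  (4152 = 3×1192 + 576, 1192 = 2×576 + 40, 576 = 14×40 + 16, 40 = 2×16 + 8, 16 = 2×8).
Back-substituting, 4152×(-60) + 1192×(209) = 8.
Scale by 82: particular solution (-4920, 17138); reduce p mod 149: (146, -508).
General solution: p = 146 + 149t, q = -508 - 519t for integer t.
-116 ≤ 146 + 149t ≤ 3569 gives t ∈ [-1, 22], which is 24 values.

24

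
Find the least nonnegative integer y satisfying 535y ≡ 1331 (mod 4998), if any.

2693

gcd(4998, 535):
  4998 = 9×535 + 183
  535 = 2×183 + 169
  183 = 1×169 + 14
  169 = 12×14 + 1
  14 = 14×1
so gcd(4998, 535) = 1.
1 divides 1331, so solutions exist.
Back-substitute for Bézout coefficients:
  1 = 169 - 12×14
  ... = 535×(355) + 4998×(-38)
So 535×(355) ≡ 1 (mod 4998); multiply by 1331: y ≡ 472505 (mod 4998).
Smallest nonnegative: y = 472505 mod 4998 = 2693.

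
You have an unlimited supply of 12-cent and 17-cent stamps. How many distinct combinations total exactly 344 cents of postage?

Need nonnegative integers with 12j + 17k = 344.
gcd(12, 17) = 1, and 12·(-7) + 17·(5) = 1.
So (j₀, k₀) = (-2408, 1720); general j = -2408 + 17t, k = 1720 - 12t.
j ≥ 0 ⇒ t ≥ 142; k ≥ 0 ⇒ t ≤ 143. That's 2 values of t.

2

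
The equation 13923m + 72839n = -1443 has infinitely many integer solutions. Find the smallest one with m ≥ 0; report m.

gcd(72839, 13923) = 13  (72839 = 5×13923 + 3224, 13923 = 4×3224 + 1027, 3224 = 3×1027 + 143, 1027 = 7×143 + 26, 143 = 5×26 + 13, 26 = 2×13).
13 divides -1443, so solutions exist.
Back-substituting, 13923×(-2553) + 72839×(488) = 13.
Scale by -1443/13 = -111: (m₀, n₀) = (283383, -54168).
General solution: m = 283383 + 5603t, n = -54168 - 1071t for integer t.
m ≥ 0: smallest is 283383 mod 5603 = 3233 (at t = -50), with n = -618.

3233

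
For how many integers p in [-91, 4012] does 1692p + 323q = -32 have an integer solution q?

13

gcd(1692, 323) = 1  (1692 = 5·323 + 77, 323 = 4·77 + 15, 77 = 5·15 + 2, 15 = 7·2 + 1, 2 = 2·1).
Back-substituting, 1692·(-151) + 323·(791) = 1.
Scale by -32: particular solution (4832, -25312); reduce p mod 323: (310, -1624).
General solution: p = 310 + 323t, q = -1624 - 1692t for integer t.
-91 ≤ 310 + 323t ≤ 4012 gives t ∈ [-1, 11], which is 13 values.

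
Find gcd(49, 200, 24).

1

gcd(200, 49) = 1.
gcd(1, 24) = 1.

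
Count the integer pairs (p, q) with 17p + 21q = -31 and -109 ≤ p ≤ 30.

6

gcd(21, 17):
  21 = 1·17 + 4
  17 = 4·4 + 1
  4 = 4·1
so gcd(21, 17) = 1.
Back-substitute for Bézout coefficients:
  1 = 17 - 4·4
  ... = 17·(5) + 21·(-4)
Scale by -31: particular solution (-155, 124); reduce p mod 21: (13, -12).
General solution: p = 13 + 21t, q = -12 - 17t for integer t.
-109 ≤ 13 + 21t ≤ 30 gives t ∈ [-5, 0], which is 6 values.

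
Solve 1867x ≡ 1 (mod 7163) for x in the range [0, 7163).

6388

gcd(7163, 1867) = 1  (7163 = 3·1867 + 1562, 1867 = 1·1562 + 305, 1562 = 5·305 + 37, 305 = 8·37 + 9, 37 = 4·9 + 1, 9 = 9·1).
Back-substituting, 1867·(-775) + 7163·(202) = 1.
So 1867·-775 ≡ 1 (mod 7163), and -775 mod 7163 = 6388.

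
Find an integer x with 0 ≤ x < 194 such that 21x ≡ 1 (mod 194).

37

gcd(194, 21) = 1.
By Bézout, 21*(37) + 194*(-4) = 1.
So 21*37 ≡ 1 (mod 194), and 37 mod 194 = 37.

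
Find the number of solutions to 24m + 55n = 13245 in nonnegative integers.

gcd(55, 24) = 1.
By Bézout, 24·(-16) + 55·(7) = 1.
One solution: (50, 219).
General: m = 50 + 55t, n = 219 - 24t.
m ≥ 0 ⇒ t ≥ 0; n ≥ 0 ⇒ t ≤ 9. So t ∈ [0, 9]: 10 solutions.

10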